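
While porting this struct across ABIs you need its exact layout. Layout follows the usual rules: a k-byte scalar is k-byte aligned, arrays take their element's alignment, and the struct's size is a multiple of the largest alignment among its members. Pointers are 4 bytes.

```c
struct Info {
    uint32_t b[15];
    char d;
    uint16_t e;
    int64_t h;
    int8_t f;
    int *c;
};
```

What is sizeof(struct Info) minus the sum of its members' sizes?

4

@0: b [60B, align 4] → 60
@60: d [1B, align 1] → 61
+1 pad (align 2)
@62: e [2B, align 2] → 64
@64: h [8B, align 8] → 72
@72: f [1B, align 1] → 73
+3 pad (align 4)
@76: c [4B, align 4] → 80
size 80, align 8
data bytes 76, size 80 → padding 4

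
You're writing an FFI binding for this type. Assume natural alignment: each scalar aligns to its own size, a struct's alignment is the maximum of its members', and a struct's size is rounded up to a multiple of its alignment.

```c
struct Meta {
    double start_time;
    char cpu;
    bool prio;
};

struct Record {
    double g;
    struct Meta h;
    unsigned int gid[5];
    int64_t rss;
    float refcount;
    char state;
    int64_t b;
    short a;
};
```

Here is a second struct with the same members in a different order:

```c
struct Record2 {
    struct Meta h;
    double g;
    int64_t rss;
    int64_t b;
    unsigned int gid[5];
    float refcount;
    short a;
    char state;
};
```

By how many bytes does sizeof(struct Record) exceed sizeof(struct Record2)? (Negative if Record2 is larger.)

8

Meta: 0..8  start_time  (8B, 8-aligned); 8..9  cpu  (1B, 1-aligned); 9..10  prio  (1B, 1-aligned); 10..16  -- tail padding (6B); sizeof = 16, alignof = 8
0..8  g  (8B, 8-aligned)
8..24  h  (16B, 8-aligned)
24..44  gid  (20B, 4-aligned)
44..48  -- padding (4B)
48..56  rss  (8B, 8-aligned)
56..60  refcount  (4B, 4-aligned)
60..61  state  (1B, 1-aligned)
61..64  -- padding (3B)
64..72  b  (8B, 8-aligned)
72..74  a  (2B, 2-aligned)
74..80  -- tail padding (6B)
sizeof = 80, alignof = 8
— Record2 —
0..16  h  (16B, 8-aligned)
16..24  g  (8B, 8-aligned)
24..32  rss  (8B, 8-aligned)
32..40  b  (8B, 8-aligned)
40..60  gid  (20B, 4-aligned)
60..64  refcount  (4B, 4-aligned)
64..66  a  (2B, 2-aligned)
66..67  state  (1B, 1-aligned)
67..72  -- tail padding (5B)
sizeof = 72, alignof = 8
80 − 72 = 8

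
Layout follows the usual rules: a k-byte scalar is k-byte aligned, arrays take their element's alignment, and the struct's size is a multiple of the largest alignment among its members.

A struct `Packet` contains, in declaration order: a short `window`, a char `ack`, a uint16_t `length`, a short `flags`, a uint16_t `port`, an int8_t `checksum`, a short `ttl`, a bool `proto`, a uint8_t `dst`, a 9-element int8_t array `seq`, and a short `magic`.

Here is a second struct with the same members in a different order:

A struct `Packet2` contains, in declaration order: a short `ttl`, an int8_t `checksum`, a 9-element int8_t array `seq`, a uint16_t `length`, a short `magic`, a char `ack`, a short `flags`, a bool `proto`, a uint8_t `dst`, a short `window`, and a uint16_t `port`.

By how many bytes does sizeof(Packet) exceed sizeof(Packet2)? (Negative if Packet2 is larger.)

window at 0 (size 2, align 2) → ends 2
ack at 2 (size 1, align 1) → ends 3
pad 1 to align 2 for length
length at 4 (size 2, align 2) → ends 6
flags at 6 (size 2, align 2) → ends 8
port at 8 (size 2, align 2) → ends 10
checksum at 10 (size 1, align 1) → ends 11
pad 1 to align 2 for ttl
ttl at 12 (size 2, align 2) → ends 14
proto at 14 (size 1, align 1) → ends 15
dst at 15 (size 1, align 1) → ends 16
seq at 16 (size 9, align 1) → ends 25
pad 1 to align 2 for magic
magic at 26 (size 2, align 2) → ends 28
total 28 bytes, alignment 2
— Packet2 —
ttl at 0 (size 2, align 2) → ends 2
checksum at 2 (size 1, align 1) → ends 3
seq at 3 (size 9, align 1) → ends 12
length at 12 (size 2, align 2) → ends 14
magic at 14 (size 2, align 2) → ends 16
ack at 16 (size 1, align 1) → ends 17
pad 1 to align 2 for flags
flags at 18 (size 2, align 2) → ends 20
proto at 20 (size 1, align 1) → ends 21
dst at 21 (size 1, align 1) → ends 22
window at 22 (size 2, align 2) → ends 24
port at 24 (size 2, align 2) → ends 26
total 26 bytes, alignment 2
28 − 26 = 2

2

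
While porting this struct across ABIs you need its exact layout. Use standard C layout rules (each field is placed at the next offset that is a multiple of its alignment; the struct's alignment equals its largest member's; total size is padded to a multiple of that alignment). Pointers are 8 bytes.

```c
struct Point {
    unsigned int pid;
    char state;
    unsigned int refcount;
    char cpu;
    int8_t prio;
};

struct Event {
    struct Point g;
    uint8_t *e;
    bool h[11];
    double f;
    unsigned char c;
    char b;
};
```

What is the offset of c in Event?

Point: pid at 0 (size 4, align 4) → ends 4; state at 4 (size 1, align 1) → ends 5; pad 3 to align 4 for refcount; refcount at 8 (size 4, align 4) → ends 12; cpu at 12 (size 1, align 1) → ends 13; prio at 13 (size 1, align 1) → ends 14; tail pad 2 to reach multiple of 4; total 16 bytes, alignment 4
g at 0 (size 16, align 4) → ends 16
e at 16 (size 8, align 8) → ends 24
h at 24 (size 11, align 1) → ends 35
pad 5 to align 8 for f
f at 40 (size 8, align 8) → ends 48
c at 48 (size 1, align 1) → ends 49

48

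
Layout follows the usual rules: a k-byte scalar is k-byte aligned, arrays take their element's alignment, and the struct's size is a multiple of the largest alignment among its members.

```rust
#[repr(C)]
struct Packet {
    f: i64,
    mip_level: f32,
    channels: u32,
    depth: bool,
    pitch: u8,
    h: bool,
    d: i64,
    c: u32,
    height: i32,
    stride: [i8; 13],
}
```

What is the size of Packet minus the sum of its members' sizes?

8

f at 0 (size 8, align 8) → ends 8
mip_level at 8 (size 4, align 4) → ends 12
channels at 12 (size 4, align 4) → ends 16
depth at 16 (size 1, align 1) → ends 17
pitch at 17 (size 1, align 1) → ends 18
h at 18 (size 1, align 1) → ends 19
pad 5 to align 8 for d
d at 24 (size 8, align 8) → ends 32
c at 32 (size 4, align 4) → ends 36
height at 36 (size 4, align 4) → ends 40
stride at 40 (size 13, align 1) → ends 53
tail pad 3 to reach multiple of 8
total 56 bytes, alignment 8
data bytes 48, size 56 → padding 8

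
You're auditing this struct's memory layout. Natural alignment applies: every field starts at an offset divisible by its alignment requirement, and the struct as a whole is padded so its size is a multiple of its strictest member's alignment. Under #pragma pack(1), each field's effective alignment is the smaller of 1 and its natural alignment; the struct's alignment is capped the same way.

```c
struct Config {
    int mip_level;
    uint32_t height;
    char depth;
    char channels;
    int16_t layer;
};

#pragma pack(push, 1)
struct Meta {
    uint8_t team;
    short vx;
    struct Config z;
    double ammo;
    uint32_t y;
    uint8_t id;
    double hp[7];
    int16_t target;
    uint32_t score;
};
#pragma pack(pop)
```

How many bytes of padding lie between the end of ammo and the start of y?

Config: 0..4  mip_level  (4B, 4-aligned); 4..8  height  (4B, 4-aligned); 8..9  depth  (1B, 1-aligned); 9..10  channels  (1B, 1-aligned); 10..12  layer  (2B, 2-aligned); sizeof = 12, alignof = 4
0..1  team  (1B, 1-aligned)
1..3  vx  (2B, 1-aligned)
3..15  z  (12B, 1-aligned)
15..23  ammo  (8B, 1-aligned)
23..27  y  (4B, 1-aligned)

0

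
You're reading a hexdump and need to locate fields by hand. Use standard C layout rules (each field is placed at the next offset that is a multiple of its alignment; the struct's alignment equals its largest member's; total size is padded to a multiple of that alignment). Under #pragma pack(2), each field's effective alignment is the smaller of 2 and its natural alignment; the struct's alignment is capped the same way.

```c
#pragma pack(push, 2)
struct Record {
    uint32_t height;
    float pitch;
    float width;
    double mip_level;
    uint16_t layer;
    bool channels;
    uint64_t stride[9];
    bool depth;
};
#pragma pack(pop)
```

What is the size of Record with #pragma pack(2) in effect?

@0: height [4B, align 2] → 4
@4: pitch [4B, align 2] → 8
@8: width [4B, align 2] → 12
@12: mip_level [8B, align 2] → 20
@20: layer [2B, align 2] → 22
@22: channels [1B, align 1] → 23
+1 pad (align 2)
@24: stride [72B, align 2] → 96
@96: depth [1B, align 1] → 97
+1 tail pad (align 2)
size 98, align 2

98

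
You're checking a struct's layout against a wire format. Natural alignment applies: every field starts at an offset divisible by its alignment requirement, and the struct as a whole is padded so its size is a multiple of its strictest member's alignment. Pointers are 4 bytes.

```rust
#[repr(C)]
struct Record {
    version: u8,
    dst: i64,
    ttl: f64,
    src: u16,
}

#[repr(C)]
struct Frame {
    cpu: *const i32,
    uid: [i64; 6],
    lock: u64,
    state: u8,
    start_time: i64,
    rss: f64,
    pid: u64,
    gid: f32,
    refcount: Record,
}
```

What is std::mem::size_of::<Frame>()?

136 bytes

Record: version at 0 (size 1, align 1) → ends 1; pad 7 to align 8 for dst; dst at 8 (size 8, align 8) → ends 16; ttl at 16 (size 8, align 8) → ends 24; src at 24 (size 2, align 2) → ends 26; tail pad 6 to reach multiple of 8; total 32 bytes, alignment 8
cpu at 0 (size 4, align 4) → ends 4
pad 4 to align 8 for uid
uid at 8 (size 48, align 8) → ends 56
lock at 56 (size 8, align 8) → ends 64
state at 64 (size 1, align 1) → ends 65
pad 7 to align 8 for start_time
start_time at 72 (size 8, align 8) → ends 80
rss at 80 (size 8, align 8) → ends 88
pid at 88 (size 8, align 8) → ends 96
gid at 96 (size 4, align 4) → ends 100
pad 4 to align 8 for refcount
refcount at 104 (size 32, align 8) → ends 136
total 136 bytes, alignment 8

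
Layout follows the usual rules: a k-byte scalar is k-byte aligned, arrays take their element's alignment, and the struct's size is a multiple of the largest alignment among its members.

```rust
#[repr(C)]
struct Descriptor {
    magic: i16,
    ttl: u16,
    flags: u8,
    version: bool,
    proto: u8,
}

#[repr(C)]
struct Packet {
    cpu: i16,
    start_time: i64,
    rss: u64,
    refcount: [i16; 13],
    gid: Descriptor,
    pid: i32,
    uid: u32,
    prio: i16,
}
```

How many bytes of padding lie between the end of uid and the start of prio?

0

Descriptor: magic at 0 (size 2, align 2) → ends 2; ttl at 2 (size 2, align 2) → ends 4; flags at 4 (size 1, align 1) → ends 5; version at 5 (size 1, align 1) → ends 6; proto at 6 (size 1, align 1) → ends 7; tail pad 1 to reach multiple of 2; total 8 bytes, alignment 2
cpu at 0 (size 2, align 2) → ends 2
pad 6 to align 8 for start_time
start_time at 8 (size 8, align 8) → ends 16
rss at 16 (size 8, align 8) → ends 24
refcount at 24 (size 26, align 2) → ends 50
gid at 50 (size 8, align 2) → ends 58
pad 2 to align 4 for pid
pid at 60 (size 4, align 4) → ends 64
uid at 64 (size 4, align 4) → ends 68
prio at 68 (size 2, align 2) → ends 70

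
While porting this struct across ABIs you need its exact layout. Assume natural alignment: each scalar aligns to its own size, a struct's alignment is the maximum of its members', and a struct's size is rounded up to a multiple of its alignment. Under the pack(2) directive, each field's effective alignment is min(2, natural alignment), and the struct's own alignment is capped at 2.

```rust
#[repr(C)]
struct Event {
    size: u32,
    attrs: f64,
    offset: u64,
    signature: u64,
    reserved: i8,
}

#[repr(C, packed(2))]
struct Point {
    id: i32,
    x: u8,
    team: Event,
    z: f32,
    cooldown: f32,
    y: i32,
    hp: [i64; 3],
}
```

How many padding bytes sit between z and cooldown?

Event: @0: size [4B, align 4] → 4; +4 pad (align 8); @8: attrs [8B, align 8] → 16; @16: offset [8B, align 8] → 24; @24: signature [8B, align 8] → 32; @32: reserved [1B, align 1] → 33; +7 tail pad (align 8); size 40, align 8
@0: id [4B, align 2] → 4
@4: x [1B, align 1] → 5
+1 pad (align 2)
@6: team [40B, align 2] → 46
@46: z [4B, align 2] → 50
@50: cooldown [4B, align 2] → 54

0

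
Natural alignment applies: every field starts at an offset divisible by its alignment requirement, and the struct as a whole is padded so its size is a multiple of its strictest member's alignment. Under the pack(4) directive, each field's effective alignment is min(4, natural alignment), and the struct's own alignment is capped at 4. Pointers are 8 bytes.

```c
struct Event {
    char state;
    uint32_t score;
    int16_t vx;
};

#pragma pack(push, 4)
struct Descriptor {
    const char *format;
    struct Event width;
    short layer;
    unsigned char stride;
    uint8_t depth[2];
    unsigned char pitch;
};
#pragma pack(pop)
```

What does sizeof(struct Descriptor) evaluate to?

28

Event: @0: state [1B, align 1] → 1; +3 pad (align 4); @4: score [4B, align 4] → 8; @8: vx [2B, align 2] → 10; +2 tail pad (align 4); size 12, align 4
@0: format [8B, align 4] → 8
@8: width [12B, align 4] → 20
@20: layer [2B, align 2] → 22
@22: stride [1B, align 1] → 23
@23: depth [2B, align 1] → 25
@25: pitch [1B, align 1] → 26
+2 tail pad (align 4)
size 28, align 4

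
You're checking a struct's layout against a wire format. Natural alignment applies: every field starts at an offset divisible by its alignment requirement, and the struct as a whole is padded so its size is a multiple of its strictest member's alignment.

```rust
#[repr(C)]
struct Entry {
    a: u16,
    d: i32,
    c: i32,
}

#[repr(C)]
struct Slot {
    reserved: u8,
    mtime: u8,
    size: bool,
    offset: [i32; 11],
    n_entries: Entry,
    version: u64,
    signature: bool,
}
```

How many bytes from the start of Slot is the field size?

Entry: a at 0 (size 2, align 2) → ends 2; pad 2 to align 4 for d; d at 4 (size 4, align 4) → ends 8; c at 8 (size 4, align 4) → ends 12; total 12 bytes, alignment 4
reserved at 0 (size 1, align 1) → ends 1
mtime at 1 (size 1, align 1) → ends 2
size at 2 (size 1, align 1) → ends 3

2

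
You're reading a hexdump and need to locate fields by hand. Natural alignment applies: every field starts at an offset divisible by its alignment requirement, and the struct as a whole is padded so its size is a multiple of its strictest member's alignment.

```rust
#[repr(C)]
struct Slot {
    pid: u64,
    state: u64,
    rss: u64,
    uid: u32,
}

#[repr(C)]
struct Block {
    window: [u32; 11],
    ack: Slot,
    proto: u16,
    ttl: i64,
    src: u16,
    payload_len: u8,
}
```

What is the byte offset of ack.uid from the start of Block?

Slot: 0..8  pid  (8B, 8-aligned); 8..16  state  (8B, 8-aligned); 16..24  rss  (8B, 8-aligned); 24..28  uid  (4B, 4-aligned); 28..32  -- tail padding (4B); sizeof = 32, alignof = 8
0..44  window  (44B, 4-aligned)
44..48  -- padding (4B)
48..80  ack  (32B, 8-aligned)
within Slot: uid at 24
48 + 24 = 72

72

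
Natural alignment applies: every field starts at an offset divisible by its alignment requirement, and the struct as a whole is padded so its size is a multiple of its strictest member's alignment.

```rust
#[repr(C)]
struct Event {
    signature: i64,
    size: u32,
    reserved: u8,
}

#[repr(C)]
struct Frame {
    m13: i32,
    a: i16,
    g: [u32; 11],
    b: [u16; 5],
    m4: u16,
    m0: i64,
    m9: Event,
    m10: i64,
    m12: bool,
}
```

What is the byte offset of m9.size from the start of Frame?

80

Event: signature at 0 (size 8, align 8) → ends 8; size at 8 (size 4, align 4) → ends 12; reserved at 12 (size 1, align 1) → ends 13; tail pad 3 to reach multiple of 8; total 16 bytes, alignment 8
m13 at 0 (size 4, align 4) → ends 4
a at 4 (size 2, align 2) → ends 6
pad 2 to align 4 for g
g at 8 (size 44, align 4) → ends 52
b at 52 (size 10, align 2) → ends 62
m4 at 62 (size 2, align 2) → ends 64
m0 at 64 (size 8, align 8) → ends 72
m9 at 72 (size 16, align 8) → ends 88
within Event: size at 8
72 + 8 = 80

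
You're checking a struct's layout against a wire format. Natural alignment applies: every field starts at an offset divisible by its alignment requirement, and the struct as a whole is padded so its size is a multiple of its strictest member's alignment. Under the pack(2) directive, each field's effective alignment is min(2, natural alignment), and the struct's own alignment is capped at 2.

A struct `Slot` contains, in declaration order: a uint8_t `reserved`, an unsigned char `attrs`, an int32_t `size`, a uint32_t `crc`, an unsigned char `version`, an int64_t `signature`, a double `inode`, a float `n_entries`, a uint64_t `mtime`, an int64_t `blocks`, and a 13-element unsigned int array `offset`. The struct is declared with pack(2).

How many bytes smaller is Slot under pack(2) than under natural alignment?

12

natural layout:
  reserved at 0 (size 1, align 1) → ends 1
  attrs at 1 (size 1, align 1) → ends 2
  pad 2 to align 4 for size
  size at 4 (size 4, align 4) → ends 8
  crc at 8 (size 4, align 4) → ends 12
  version at 12 (size 1, align 1) → ends 13
  pad 3 to align 8 for signature
  signature at 16 (size 8, align 8) → ends 24
  inode at 24 (size 8, align 8) → ends 32
  n_entries at 32 (size 4, align 4) → ends 36
  pad 4 to align 8 for mtime
  mtime at 40 (size 8, align 8) → ends 48
  blocks at 48 (size 8, align 8) → ends 56
  offset at 56 (size 52, align 4) → ends 108
  tail pad 4 to reach multiple of 8
  total 112 bytes, alignment 8
packed(2) layout:
  reserved at 0 (size 1, align 1) → ends 1
  attrs at 1 (size 1, align 1) → ends 2
  size at 2 (size 4, align 2) → ends 6
  crc at 6 (size 4, align 2) → ends 10
  version at 10 (size 1, align 1) → ends 11
  pad 1 to align 2 for signature
  signature at 12 (size 8, align 2) → ends 20
  inode at 20 (size 8, align 2) → ends 28
  n_entries at 28 (size 4, align 2) → ends 32
  mtime at 32 (size 8, align 2) → ends 40
  blocks at 40 (size 8, align 2) → ends 48
  offset at 48 (size 52, align 2) → ends 100
  total 100 bytes, alignment 2
112 − 100 = 12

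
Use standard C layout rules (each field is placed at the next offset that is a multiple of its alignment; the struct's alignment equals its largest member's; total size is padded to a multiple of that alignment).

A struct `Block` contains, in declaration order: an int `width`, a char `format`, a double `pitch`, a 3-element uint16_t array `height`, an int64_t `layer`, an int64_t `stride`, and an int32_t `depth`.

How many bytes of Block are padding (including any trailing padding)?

9

0..4  width  (4B, 4-aligned)
4..5  format  (1B, 1-aligned)
5..8  -- padding (3B)
8..16  pitch  (8B, 8-aligned)
16..22  height  (6B, 2-aligned)
22..24  -- padding (2B)
24..32  layer  (8B, 8-aligned)
32..40  stride  (8B, 8-aligned)
40..44  depth  (4B, 4-aligned)
44..48  -- tail padding (4B)
sizeof = 48, alignof = 8
data bytes 39, size 48 → padding 9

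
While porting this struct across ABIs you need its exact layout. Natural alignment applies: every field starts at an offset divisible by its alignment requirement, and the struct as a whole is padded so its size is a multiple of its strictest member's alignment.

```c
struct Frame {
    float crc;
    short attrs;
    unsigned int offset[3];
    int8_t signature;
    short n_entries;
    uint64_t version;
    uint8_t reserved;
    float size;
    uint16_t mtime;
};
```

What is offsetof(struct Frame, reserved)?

@0: crc [4B, align 4] → 4
@4: attrs [2B, align 2] → 6
+2 pad (align 4)
@8: offset [12B, align 4] → 20
@20: signature [1B, align 1] → 21
+1 pad (align 2)
@22: n_entries [2B, align 2] → 24
@24: version [8B, align 8] → 32
@32: reserved [1B, align 1] → 33

32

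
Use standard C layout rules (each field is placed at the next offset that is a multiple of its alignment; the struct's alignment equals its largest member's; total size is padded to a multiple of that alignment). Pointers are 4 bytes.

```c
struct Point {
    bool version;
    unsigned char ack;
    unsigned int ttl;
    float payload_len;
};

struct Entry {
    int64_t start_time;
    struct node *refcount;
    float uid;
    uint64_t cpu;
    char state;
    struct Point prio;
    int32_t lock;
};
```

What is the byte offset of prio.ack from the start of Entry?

Point: version at 0 (size 1, align 1) → ends 1; ack at 1 (size 1, align 1) → ends 2; pad 2 to align 4 for ttl; ttl at 4 (size 4, align 4) → ends 8; payload_len at 8 (size 4, align 4) → ends 12; total 12 bytes, alignment 4
start_time at 0 (size 8, align 8) → ends 8
refcount at 8 (size 4, align 4) → ends 12
uid at 12 (size 4, align 4) → ends 16
cpu at 16 (size 8, align 8) → ends 24
state at 24 (size 1, align 1) → ends 25
pad 3 to align 4 for prio
prio at 28 (size 12, align 4) → ends 40
within Point: ack at 1
28 + 1 = 29

29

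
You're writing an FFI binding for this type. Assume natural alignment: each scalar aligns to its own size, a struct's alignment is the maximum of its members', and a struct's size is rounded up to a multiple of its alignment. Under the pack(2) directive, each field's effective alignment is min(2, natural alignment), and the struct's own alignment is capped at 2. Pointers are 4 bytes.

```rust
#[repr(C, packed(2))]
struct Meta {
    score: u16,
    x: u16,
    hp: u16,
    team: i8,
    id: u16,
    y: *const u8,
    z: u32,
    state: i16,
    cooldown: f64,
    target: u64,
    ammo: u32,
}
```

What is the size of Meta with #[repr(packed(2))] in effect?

40

0..2  score  (2B, 2-aligned)
2..4  x  (2B, 2-aligned)
4..6  hp  (2B, 2-aligned)
6..7  team  (1B, 1-aligned)
7..8  -- padding (1B)
8..10  id  (2B, 2-aligned)
10..14  y  (4B, 2-aligned)
14..18  z  (4B, 2-aligned)
18..20  state  (2B, 2-aligned)
20..28  cooldown  (8B, 2-aligned)
28..36  target  (8B, 2-aligned)
36..40  ammo  (4B, 2-aligned)
sizeof = 40, alignof = 2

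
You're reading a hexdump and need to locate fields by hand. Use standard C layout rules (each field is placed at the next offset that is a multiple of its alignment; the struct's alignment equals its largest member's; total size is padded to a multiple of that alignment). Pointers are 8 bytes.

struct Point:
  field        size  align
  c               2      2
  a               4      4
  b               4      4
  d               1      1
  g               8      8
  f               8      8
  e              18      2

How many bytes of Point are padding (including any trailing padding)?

@0: c [2B, align 2] → 2
+2 pad (align 4)
@4: a [4B, align 4] → 8
@8: b [4B, align 4] → 12
@12: d [1B, align 1] → 13
+3 pad (align 8)
@16: g [8B, align 8] → 24
@24: f [8B, align 8] → 32
@32: e [18B, align 2] → 50
+6 tail pad (align 8)
size 56, align 8
data bytes 45, size 56 → padding 11

11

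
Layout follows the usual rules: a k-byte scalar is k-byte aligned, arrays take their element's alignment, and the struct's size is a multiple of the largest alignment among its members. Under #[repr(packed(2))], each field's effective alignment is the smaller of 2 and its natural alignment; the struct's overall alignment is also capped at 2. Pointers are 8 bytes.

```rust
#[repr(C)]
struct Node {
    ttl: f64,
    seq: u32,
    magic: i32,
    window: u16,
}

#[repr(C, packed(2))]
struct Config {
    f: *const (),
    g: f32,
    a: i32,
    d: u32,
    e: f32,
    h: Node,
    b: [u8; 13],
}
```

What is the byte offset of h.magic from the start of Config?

36

Node: 0..8  ttl  (8B, 8-aligned); 8..12  seq  (4B, 4-aligned); 12..16  magic  (4B, 4-aligned); 16..18  window  (2B, 2-aligned); 18..24  -- tail padding (6B); sizeof = 24, alignof = 8
0..8  f  (8B, 2-aligned)
8..12  g  (4B, 2-aligned)
12..16  a  (4B, 2-aligned)
16..20  d  (4B, 2-aligned)
20..24  e  (4B, 2-aligned)
24..48  h  (24B, 2-aligned)
within Node: magic at 12
24 + 12 = 36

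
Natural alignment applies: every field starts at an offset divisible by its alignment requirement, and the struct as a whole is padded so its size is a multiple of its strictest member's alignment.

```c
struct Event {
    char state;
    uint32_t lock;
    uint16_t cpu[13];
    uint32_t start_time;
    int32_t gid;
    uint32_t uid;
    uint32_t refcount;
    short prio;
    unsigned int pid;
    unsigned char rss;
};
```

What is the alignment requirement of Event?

4

member alignments: state=1, lock=4, cpu=2, start_time=4, gid=4, uid=4, refcount=4, prio=2, pid=4, rss=1
max = 4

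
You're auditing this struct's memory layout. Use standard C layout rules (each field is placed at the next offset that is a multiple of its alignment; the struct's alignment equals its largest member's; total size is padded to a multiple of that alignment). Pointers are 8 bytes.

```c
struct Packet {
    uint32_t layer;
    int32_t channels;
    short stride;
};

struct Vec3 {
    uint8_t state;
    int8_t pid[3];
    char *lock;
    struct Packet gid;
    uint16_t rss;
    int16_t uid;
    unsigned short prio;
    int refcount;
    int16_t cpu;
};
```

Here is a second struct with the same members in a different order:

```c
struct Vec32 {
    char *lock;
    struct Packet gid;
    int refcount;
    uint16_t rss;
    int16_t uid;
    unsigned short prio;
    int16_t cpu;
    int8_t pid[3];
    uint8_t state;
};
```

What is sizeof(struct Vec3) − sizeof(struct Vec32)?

Packet: 0..4  layer  (4B, 4-aligned); 4..8  channels  (4B, 4-aligned); 8..10  stride  (2B, 2-aligned); 10..12  -- tail padding (2B); sizeof = 12, alignof = 4
0..1  state  (1B, 1-aligned)
1..4  pid  (3B, 1-aligned)
4..8  -- padding (4B)
8..16  lock  (8B, 8-aligned)
16..28  gid  (12B, 4-aligned)
28..30  rss  (2B, 2-aligned)
30..32  uid  (2B, 2-aligned)
32..34  prio  (2B, 2-aligned)
34..36  -- padding (2B)
36..40  refcount  (4B, 4-aligned)
40..42  cpu  (2B, 2-aligned)
42..48  -- tail padding (6B)
sizeof = 48, alignof = 8
— Vec32 —
0..8  lock  (8B, 8-aligned)
8..20  gid  (12B, 4-aligned)
20..24  refcount  (4B, 4-aligned)
24..26  rss  (2B, 2-aligned)
26..28  uid  (2B, 2-aligned)
28..30  prio  (2B, 2-aligned)
30..32  cpu  (2B, 2-aligned)
32..35  pid  (3B, 1-aligned)
35..36  state  (1B, 1-aligned)
36..40  -- tail padding (4B)
sizeof = 40, alignof = 8
48 − 40 = 8

8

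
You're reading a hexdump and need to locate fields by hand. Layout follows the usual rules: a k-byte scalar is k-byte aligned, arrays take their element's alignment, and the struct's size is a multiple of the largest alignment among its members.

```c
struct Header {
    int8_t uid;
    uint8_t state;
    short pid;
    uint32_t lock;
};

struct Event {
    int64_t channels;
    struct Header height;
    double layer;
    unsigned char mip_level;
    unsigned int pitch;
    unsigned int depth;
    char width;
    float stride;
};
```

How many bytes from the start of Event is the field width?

36

Header: uid at 0 (size 1, align 1) → ends 1; state at 1 (size 1, align 1) → ends 2; pid at 2 (size 2, align 2) → ends 4; lock at 4 (size 4, align 4) → ends 8; total 8 bytes, alignment 4
channels at 0 (size 8, align 8) → ends 8
height at 8 (size 8, align 4) → ends 16
layer at 16 (size 8, align 8) → ends 24
mip_level at 24 (size 1, align 1) → ends 25
pad 3 to align 4 for pitch
pitch at 28 (size 4, align 4) → ends 32
depth at 32 (size 4, align 4) → ends 36
width at 36 (size 1, align 1) → ends 37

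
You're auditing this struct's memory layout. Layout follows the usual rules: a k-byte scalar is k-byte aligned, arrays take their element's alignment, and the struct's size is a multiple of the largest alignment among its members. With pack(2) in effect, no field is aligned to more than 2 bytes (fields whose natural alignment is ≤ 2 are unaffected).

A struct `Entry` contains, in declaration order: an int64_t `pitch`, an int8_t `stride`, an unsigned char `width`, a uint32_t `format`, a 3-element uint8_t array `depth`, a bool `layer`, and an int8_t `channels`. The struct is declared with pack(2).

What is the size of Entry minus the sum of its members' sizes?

1

@0: pitch [8B, align 2] → 8
@8: stride [1B, align 1] → 9
@9: width [1B, align 1] → 10
@10: format [4B, align 2] → 14
@14: depth [3B, align 1] → 17
@17: layer [1B, align 1] → 18
@18: channels [1B, align 1] → 19
+1 tail pad (align 2)
size 20, align 2
data bytes 19, size 20 → padding 1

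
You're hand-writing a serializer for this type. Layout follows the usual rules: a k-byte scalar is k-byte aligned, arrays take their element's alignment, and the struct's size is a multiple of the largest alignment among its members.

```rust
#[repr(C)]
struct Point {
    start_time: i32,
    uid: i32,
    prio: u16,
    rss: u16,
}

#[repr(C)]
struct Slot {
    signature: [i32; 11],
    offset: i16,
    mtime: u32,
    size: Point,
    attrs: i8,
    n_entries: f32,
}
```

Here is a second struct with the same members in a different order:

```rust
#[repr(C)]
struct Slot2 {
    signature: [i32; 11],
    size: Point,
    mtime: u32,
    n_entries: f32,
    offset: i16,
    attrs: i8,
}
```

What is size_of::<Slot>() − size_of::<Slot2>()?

Point: @0: start_time [4B, align 4] → 4; @4: uid [4B, align 4] → 8; @8: prio [2B, align 2] → 10; @10: rss [2B, align 2] → 12; size 12, align 4
@0: signature [44B, align 4] → 44
@44: offset [2B, align 2] → 46
+2 pad (align 4)
@48: mtime [4B, align 4] → 52
@52: size [12B, align 4] → 64
@64: attrs [1B, align 1] → 65
+3 pad (align 4)
@68: n_entries [4B, align 4] → 72
size 72, align 4
— Slot2 —
@0: signature [44B, align 4] → 44
@44: size [12B, align 4] → 56
@56: mtime [4B, align 4] → 60
@60: n_entries [4B, align 4] → 64
@64: offset [2B, align 2] → 66
@66: attrs [1B, align 1] → 67
+1 tail pad (align 4)
size 68, align 4
72 − 68 = 4

4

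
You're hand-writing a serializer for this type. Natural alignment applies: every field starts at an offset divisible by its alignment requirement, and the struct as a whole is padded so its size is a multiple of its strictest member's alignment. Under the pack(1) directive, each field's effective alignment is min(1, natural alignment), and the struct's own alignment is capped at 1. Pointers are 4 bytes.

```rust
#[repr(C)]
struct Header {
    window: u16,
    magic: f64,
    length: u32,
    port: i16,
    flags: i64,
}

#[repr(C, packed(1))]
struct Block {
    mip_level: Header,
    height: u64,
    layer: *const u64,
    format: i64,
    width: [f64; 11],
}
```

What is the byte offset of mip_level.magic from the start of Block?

8

Header: 0..2  window  (2B, 2-aligned); 2..8  -- padding (6B); 8..16  magic  (8B, 8-aligned); 16..20  length  (4B, 4-aligned); 20..22  port  (2B, 2-aligned); 22..24  -- padding (2B); 24..32  flags  (8B, 8-aligned); sizeof = 32, alignof = 8
0..32  mip_level  (32B, 1-aligned)
within Header: magic at 8
0 + 8 = 8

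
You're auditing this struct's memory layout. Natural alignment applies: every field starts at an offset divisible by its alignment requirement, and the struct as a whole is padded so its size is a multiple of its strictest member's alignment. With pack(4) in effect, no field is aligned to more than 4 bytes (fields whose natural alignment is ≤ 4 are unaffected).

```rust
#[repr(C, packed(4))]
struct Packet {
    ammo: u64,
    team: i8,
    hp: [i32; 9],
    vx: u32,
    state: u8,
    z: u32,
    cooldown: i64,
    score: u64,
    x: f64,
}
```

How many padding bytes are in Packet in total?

ammo at 0 (size 8, align 4) → ends 8
team at 8 (size 1, align 1) → ends 9
pad 3 to align 4 for hp
hp at 12 (size 36, align 4) → ends 48
vx at 48 (size 4, align 4) → ends 52
state at 52 (size 1, align 1) → ends 53
pad 3 to align 4 for z
z at 56 (size 4, align 4) → ends 60
cooldown at 60 (size 8, align 4) → ends 68
score at 68 (size 8, align 4) → ends 76
x at 76 (size 8, align 4) → ends 84
total 84 bytes, alignment 4
data bytes 78, size 84 → padding 6

6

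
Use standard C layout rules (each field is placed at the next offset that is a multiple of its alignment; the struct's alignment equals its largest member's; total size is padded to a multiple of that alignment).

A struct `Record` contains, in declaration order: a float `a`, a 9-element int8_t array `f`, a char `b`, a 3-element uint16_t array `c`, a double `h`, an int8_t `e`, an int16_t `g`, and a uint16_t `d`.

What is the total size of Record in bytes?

40 bytes

@0: a [4B, align 4] → 4
@4: f [9B, align 1] → 13
@13: b [1B, align 1] → 14
@14: c [6B, align 2] → 20
+4 pad (align 8)
@24: h [8B, align 8] → 32
@32: e [1B, align 1] → 33
+1 pad (align 2)
@34: g [2B, align 2] → 36
@36: d [2B, align 2] → 38
+2 tail pad (align 8)
size 40, align 8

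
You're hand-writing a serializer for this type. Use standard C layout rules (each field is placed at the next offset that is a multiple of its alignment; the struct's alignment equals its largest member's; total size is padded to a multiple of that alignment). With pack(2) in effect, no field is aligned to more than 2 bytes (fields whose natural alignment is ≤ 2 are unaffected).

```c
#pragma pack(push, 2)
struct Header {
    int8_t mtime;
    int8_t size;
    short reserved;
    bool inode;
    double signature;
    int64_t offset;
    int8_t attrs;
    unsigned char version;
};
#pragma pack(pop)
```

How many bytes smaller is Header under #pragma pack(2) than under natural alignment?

8

natural layout:
  0..1  mtime  (1B, 1-aligned)
  1..2  size  (1B, 1-aligned)
  2..4  reserved  (2B, 2-aligned)
  4..5  inode  (1B, 1-aligned)
  5..8  -- padding (3B)
  8..16  signature  (8B, 8-aligned)
  16..24  offset  (8B, 8-aligned)
  24..25  attrs  (1B, 1-aligned)
  25..26  version  (1B, 1-aligned)
  26..32  -- tail padding (6B)
  sizeof = 32, alignof = 8
packed(2) layout:
  0..1  mtime  (1B, 1-aligned)
  1..2  size  (1B, 1-aligned)
  2..4  reserved  (2B, 2-aligned)
  4..5  inode  (1B, 1-aligned)
  5..6  -- padding (1B)
  6..14  signature  (8B, 2-aligned)
  14..22  offset  (8B, 2-aligned)
  22..23  attrs  (1B, 1-aligned)
  23..24  version  (1B, 1-aligned)
  sizeof = 24, alignof = 2
32 − 24 = 8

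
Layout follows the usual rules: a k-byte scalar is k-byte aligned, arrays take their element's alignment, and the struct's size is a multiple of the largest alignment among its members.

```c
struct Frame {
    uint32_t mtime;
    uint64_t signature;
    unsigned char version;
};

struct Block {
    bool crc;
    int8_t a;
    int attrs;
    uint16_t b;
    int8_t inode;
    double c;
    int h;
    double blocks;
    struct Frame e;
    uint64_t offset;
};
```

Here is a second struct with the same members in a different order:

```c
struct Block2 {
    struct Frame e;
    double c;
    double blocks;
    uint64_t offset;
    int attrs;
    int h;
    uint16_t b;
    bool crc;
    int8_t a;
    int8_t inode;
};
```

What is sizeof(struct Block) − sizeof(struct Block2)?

8

Frame: 0..4  mtime  (4B, 4-aligned); 4..8  -- padding (4B); 8..16  signature  (8B, 8-aligned); 16..17  version  (1B, 1-aligned); 17..24  -- tail padding (7B); sizeof = 24, alignof = 8
0..1  crc  (1B, 1-aligned)
1..2  a  (1B, 1-aligned)
2..4  -- padding (2B)
4..8  attrs  (4B, 4-aligned)
8..10  b  (2B, 2-aligned)
10..11  inode  (1B, 1-aligned)
11..16  -- padding (5B)
16..24  c  (8B, 8-aligned)
24..28  h  (4B, 4-aligned)
28..32  -- padding (4B)
32..40  blocks  (8B, 8-aligned)
40..64  e  (24B, 8-aligned)
64..72  offset  (8B, 8-aligned)
sizeof = 72, alignof = 8
— Block2 —
0..24  e  (24B, 8-aligned)
24..32  c  (8B, 8-aligned)
32..40  blocks  (8B, 8-aligned)
40..48  offset  (8B, 8-aligned)
48..52  attrs  (4B, 4-aligned)
52..56  h  (4B, 4-aligned)
56..58  b  (2B, 2-aligned)
58..59  crc  (1B, 1-aligned)
59..60  a  (1B, 1-aligned)
60..61  inode  (1B, 1-aligned)
61..64  -- tail padding (3B)
sizeof = 64, alignof = 8
72 − 64 = 8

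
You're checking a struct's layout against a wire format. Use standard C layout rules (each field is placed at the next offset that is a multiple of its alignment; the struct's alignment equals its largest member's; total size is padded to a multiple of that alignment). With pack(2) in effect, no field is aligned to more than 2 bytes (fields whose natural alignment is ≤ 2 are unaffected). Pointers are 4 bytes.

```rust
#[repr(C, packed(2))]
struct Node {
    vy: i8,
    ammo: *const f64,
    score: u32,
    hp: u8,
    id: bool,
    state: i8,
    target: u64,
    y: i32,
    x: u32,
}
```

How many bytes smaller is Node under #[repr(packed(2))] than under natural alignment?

2

natural layout:
  @0: vy [1B, align 1] → 1
  +3 pad (align 4)
  @4: ammo [4B, align 4] → 8
  @8: score [4B, align 4] → 12
  @12: hp [1B, align 1] → 13
  @13: id [1B, align 1] → 14
  @14: state [1B, align 1] → 15
  +1 pad (align 8)
  @16: target [8B, align 8] → 24
  @24: y [4B, align 4] → 28
  @28: x [4B, align 4] → 32
  size 32, align 8
packed(2) layout:
  @0: vy [1B, align 1] → 1
  +1 pad (align 2)
  @2: ammo [4B, align 2] → 6
  @6: score [4B, align 2] → 10
  @10: hp [1B, align 1] → 11
  @11: id [1B, align 1] → 12
  @12: state [1B, align 1] → 13
  +1 pad (align 2)
  @14: target [8B, align 2] → 22
  @22: y [4B, align 2] → 26
  @26: x [4B, align 2] → 30
  size 30, align 2
32 − 30 = 2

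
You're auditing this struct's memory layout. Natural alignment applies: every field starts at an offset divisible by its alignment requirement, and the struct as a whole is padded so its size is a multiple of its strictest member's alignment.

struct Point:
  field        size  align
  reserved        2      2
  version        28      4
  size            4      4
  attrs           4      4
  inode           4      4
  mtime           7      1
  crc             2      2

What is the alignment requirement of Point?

4

member alignments: reserved=2, version=4, size=4, attrs=4, inode=4, mtime=1, crc=2
max = 4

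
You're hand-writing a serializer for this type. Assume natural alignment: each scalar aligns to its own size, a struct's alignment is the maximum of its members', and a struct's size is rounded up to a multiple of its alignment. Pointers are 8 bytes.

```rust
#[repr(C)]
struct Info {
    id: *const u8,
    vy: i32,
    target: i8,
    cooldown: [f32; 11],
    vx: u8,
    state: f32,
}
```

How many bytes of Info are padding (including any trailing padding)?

0..8  id  (8B, 8-aligned)
8..12  vy  (4B, 4-aligned)
12..13  target  (1B, 1-aligned)
13..16  -- padding (3B)
16..60  cooldown  (44B, 4-aligned)
60..61  vx  (1B, 1-aligned)
61..64  -- padding (3B)
64..68  state  (4B, 4-aligned)
68..72  -- tail padding (4B)
sizeof = 72, alignof = 8
data bytes 62, size 72 → padding 10

10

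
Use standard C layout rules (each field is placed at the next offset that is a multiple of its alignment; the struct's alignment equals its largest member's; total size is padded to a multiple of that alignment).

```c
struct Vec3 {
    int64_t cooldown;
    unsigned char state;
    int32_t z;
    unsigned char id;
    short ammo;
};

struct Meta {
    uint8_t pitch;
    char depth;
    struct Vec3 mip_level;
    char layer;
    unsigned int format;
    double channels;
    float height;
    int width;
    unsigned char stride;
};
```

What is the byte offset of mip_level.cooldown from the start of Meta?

Vec3: cooldown at 0 (size 8, align 8) → ends 8; state at 8 (size 1, align 1) → ends 9; pad 3 to align 4 for z; z at 12 (size 4, align 4) → ends 16; id at 16 (size 1, align 1) → ends 17; pad 1 to align 2 for ammo; ammo at 18 (size 2, align 2) → ends 20; tail pad 4 to reach multiple of 8; total 24 bytes, alignment 8
pitch at 0 (size 1, align 1) → ends 1
depth at 1 (size 1, align 1) → ends 2
pad 6 to align 8 for mip_level
mip_level at 8 (size 24, align 8) → ends 32
within Vec3: cooldown at 0
8 + 0 = 8

8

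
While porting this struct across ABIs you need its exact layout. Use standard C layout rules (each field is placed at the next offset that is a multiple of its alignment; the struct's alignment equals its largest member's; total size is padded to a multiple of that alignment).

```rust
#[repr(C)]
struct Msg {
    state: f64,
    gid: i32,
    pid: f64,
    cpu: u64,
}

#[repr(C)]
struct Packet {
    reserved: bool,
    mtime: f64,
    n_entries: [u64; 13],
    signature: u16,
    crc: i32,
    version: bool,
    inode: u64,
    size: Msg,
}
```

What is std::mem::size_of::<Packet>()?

Msg: state at 0 (size 8, align 8) → ends 8; gid at 8 (size 4, align 4) → ends 12; pad 4 to align 8 for pid; pid at 16 (size 8, align 8) → ends 24; cpu at 24 (size 8, align 8) → ends 32; total 32 bytes, alignment 8
reserved at 0 (size 1, align 1) → ends 1
pad 7 to align 8 for mtime
mtime at 8 (size 8, align 8) → ends 16
n_entries at 16 (size 104, align 8) → ends 120
signature at 120 (size 2, align 2) → ends 122
pad 2 to align 4 for crc
crc at 124 (size 4, align 4) → ends 128
version at 128 (size 1, align 1) → ends 129
pad 7 to align 8 for inode
inode at 136 (size 8, align 8) → ends 144
size at 144 (size 32, align 8) → ends 176
total 176 bytes, alignment 8

176 bytes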